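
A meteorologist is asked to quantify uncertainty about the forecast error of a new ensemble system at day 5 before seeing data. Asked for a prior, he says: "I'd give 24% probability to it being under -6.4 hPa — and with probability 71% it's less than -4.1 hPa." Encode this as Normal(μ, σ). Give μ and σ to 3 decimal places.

μ = -5.110, σ = 1.826

The p-quantile of Normal(μ,σ) is μ + z_p·σ, with z_{0.24} = -0.7063 and z_{0.71} = 0.5534.
Eliminate σ: μ = (z₂·x₁ − z₁·x₂)/(z₂ − z₁) = (0.5534·-6.4 − (-0.7063)·-4.1)/1.26 = -5.110.
Then σ = (x₂ − x₁)/(z₂ − z₁) = (-4.1 − -6.4)/1.26 = 1.826.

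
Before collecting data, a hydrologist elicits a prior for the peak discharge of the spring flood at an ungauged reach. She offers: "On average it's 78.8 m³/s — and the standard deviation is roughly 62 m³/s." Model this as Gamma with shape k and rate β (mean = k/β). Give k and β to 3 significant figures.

For Gamma(k, rate β): mean = k/β, variance = k/β², so CV = 1/√k.
CV = SD/mean = 62/78.8 = 0.7868, hence k = 1/CV² = 1.62.
Then β = k/mean = 1.62/78.8 = 0.0205.

k ≈ 1.62, β ≈ 0.0205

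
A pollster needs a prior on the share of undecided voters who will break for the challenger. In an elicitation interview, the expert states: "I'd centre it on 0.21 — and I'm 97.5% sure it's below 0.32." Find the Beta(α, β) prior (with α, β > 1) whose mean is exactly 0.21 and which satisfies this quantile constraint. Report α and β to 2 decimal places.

α ≈ 12.75, β ≈ 47.96

With mean 0.21 fixed, write α = 0.21s, β = 0.79s where s = α+β.
Need P(θ < 0.32) = 0.975 under Beta(0.21s, 0.79s). Normal approximation: (q−m)/√(m(1−m)/s) ≈ z_{0.975} = 1.96, so s ≈ 0.21·0.79·(1.96)²/(0.32−0.21)² = 52.7.
At s = 52.7: P(θ<0.32) ≈ 0.967. Adjusting to match 0.975 gives s ≈ 60.71.
So α = 0.21·60.71 ≈ 12.75, β = 0.79·60.71 ≈ 47.96.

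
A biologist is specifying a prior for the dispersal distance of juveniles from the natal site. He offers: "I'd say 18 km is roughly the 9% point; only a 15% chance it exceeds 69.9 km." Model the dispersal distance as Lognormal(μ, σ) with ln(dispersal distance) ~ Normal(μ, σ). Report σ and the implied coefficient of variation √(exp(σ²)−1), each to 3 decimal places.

If T ~ Lognormal(μ,σ) then ln T ~ Normal(μ,σ), so the p-quantile of ln T is μ + z_p·σ.
ln(18) = 2.89 and ln(69.9) = 4.247; z_{0.09} = -1.341, z_{0.85} = 1.036.
σ = (4.247 − 2.89)/(1.036 − (-1.341)) = 0.571.
μ = 2.89 − (-1.341)·0.571 = 3.656.
CV = √(exp(σ²)−1) = √(exp(0.3257)−1) = 0.620.

σ ≈ 0.571, CV ≈ 0.620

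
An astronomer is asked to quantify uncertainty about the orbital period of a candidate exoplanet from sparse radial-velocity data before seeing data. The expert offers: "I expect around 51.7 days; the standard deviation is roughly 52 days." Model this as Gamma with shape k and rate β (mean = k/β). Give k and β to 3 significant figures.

For Gamma(k, rate β): mean = k/β, variance = k/β², so CV = 1/√k.
CV = SD/mean = 52/51.7 = 1.006, hence k = 1/CV² = 0.988.
Then β = k/mean = 0.988/51.7 = 0.0191.

k ≈ 0.988, β ≈ 0.0191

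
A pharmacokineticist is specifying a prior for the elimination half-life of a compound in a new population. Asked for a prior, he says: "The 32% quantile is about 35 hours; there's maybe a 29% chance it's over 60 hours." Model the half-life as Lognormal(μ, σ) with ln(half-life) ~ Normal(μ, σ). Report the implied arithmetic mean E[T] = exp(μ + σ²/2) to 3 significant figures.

E[T] ≈ 51.5 hours

If T ~ Lognormal(μ,σ) then ln T ~ Normal(μ,σ), so the p-quantile of ln T is μ + z_p·σ.
ln(35) = 3.555 and ln(60) = 4.094; z_{0.32} = -0.4677, z_{0.71} = 0.5534.
σ = (4.094 − 3.555)/(0.5534 − (-0.4677)) = 0.528.
μ = 3.555 − (-0.4677)·0.528 = 3.802.
E[T] = exp(μ + σ²/2) = exp(3.802 + 0.1393) = 51.5 hours.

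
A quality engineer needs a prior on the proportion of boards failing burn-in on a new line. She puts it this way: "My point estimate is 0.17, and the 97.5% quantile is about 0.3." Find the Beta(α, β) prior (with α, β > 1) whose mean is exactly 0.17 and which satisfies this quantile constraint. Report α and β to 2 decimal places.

α ≈ 6.72, β ≈ 32.80

With mean 0.17 fixed, write α = 0.17s, β = 0.83s where s = α+β.
Need P(θ < 0.3) = 0.975 under Beta(0.17s, 0.83s). Normal approximation: (q−m)/√(m(1−m)/s) ≈ z_{0.975} = 1.96, so s ≈ 0.17·0.83·(1.96)²/(0.3−0.17)² = 32.1.
At s = 32.1: P(θ<0.3) ≈ 0.963. Adjusting to match 0.975 gives s ≈ 39.52.
So α = 0.17·39.52 ≈ 6.72, β = 0.83·39.52 ≈ 32.80.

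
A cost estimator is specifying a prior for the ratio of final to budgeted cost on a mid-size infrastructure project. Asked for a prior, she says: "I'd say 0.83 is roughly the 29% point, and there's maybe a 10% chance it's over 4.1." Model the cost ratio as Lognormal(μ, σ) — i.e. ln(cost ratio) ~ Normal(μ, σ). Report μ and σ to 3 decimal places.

If T ~ Lognormal(μ,σ) then ln T ~ Normal(μ,σ), so the p-quantile of ln T is μ + z_p·σ.
ln(0.83) = -0.1863 and ln(4.1) = 1.411; z_{0.29} = -0.5534, z_{0.9} = 1.282.
σ = (1.411 − -0.1863)/(1.282 − (-0.5534)) = 0.871.
μ = -0.1863 − (-0.5534)·0.871 = 0.295.

μ ≈ 0.295, σ ≈ 0.871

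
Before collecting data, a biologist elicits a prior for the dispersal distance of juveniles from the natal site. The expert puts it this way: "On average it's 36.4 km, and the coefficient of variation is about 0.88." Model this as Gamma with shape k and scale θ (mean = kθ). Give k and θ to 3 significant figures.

For Gamma(k, scale θ): mean = kθ, variance = kθ², so CV = 1/√k.
CV = 0.88, hence k = 1/CV² = 1.29.
Then θ = mean/k = 36.4/1.29 = 28.2.

k ≈ 1.29, θ ≈ 28.2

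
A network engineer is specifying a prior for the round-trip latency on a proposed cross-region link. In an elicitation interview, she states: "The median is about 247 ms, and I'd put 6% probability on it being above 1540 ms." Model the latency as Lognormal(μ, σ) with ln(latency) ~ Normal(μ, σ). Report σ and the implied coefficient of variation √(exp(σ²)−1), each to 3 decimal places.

If T ~ Lognormal(μ,σ) then ln T ~ Normal(μ,σ), so the p-quantile of ln T is μ + z_p·σ.
ln(247) = 5.509 and ln(1540) = 7.34; z_{0.5} = 0, z_{0.94} = 1.555.
σ = (7.34 − 5.509)/(1.555 − (0)) = 1.177.
μ = 5.509 − (0)·1.177 = 5.509.
CV = √(exp(σ²)−1) = √(exp(1.3856)−1) = 1.731.

σ ≈ 1.177, CV ≈ 1.731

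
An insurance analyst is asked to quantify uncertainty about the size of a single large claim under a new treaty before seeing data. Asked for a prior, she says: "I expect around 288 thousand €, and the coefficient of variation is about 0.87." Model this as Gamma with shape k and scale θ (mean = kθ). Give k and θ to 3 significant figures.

For Gamma(k, scale θ): mean = kθ, variance = kθ², so CV = 1/√k.
CV = 0.87, hence k = 1/CV² = 1.32.
Then θ = mean/k = 288/1.32 = 218.

k ≈ 1.32, θ ≈ 218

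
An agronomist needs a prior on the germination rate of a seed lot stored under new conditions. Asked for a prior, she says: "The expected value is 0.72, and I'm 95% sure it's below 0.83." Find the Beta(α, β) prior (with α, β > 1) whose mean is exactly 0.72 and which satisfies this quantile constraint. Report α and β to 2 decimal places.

α ≈ 28.15, β ≈ 10.95

With mean 0.72 fixed, write α = 0.72s, β = 0.28s where s = α+β.
Need P(θ < 0.83) = 0.95 under Beta(0.72s, 0.28s). Normal approximation: (q−m)/√(m(1−m)/s) ≈ z_{0.95} = 1.64, so s ≈ 0.72·0.28·(1.64)²/(0.83−0.72)² = 45.1.
At s = 45.1: P(θ<0.83) ≈ 0.962. Adjusting to match 0.95 gives s ≈ 39.10.
So α = 0.72·39.10 ≈ 28.15, β = 0.28·39.10 ≈ 10.95.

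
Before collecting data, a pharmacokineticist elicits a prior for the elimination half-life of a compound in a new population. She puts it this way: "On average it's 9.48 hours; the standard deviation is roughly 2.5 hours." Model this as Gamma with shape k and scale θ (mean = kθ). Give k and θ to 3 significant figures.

For Gamma(k, scale θ): mean = kθ, variance = kθ², so CV = 1/√k.
CV = SD/mean = 2.5/9.48 = 0.2637, hence k = 1/CV² = 14.4.
Then θ = mean/k = 9.48/14.4 = 0.659.

k ≈ 14.4, θ ≈ 0.659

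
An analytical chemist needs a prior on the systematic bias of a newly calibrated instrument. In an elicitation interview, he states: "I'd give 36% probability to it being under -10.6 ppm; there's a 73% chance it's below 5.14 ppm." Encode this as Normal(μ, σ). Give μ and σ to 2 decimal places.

The p-quantile of Normal(μ,σ) is μ + z_p·σ, with z_{0.36} = -0.3585 and z_{0.73} = 0.6128.
Eliminate σ: μ = (z₂·x₁ − z₁·x₂)/(z₂ − z₁) = (0.6128·-10.6 − (-0.3585)·5.14)/0.9713 = -4.79.
Then σ = (x₂ − x₁)/(z₂ − z₁) = (5.14 − -10.6)/0.9713 = 16.21.

μ = -4.79, σ = 16.21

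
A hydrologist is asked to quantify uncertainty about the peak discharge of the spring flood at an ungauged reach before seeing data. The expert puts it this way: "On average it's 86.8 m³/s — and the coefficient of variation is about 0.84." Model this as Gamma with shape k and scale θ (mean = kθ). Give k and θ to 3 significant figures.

For Gamma(k, scale θ): mean = kθ, variance = kθ², so CV = 1/√k.
CV = 0.84, hence k = 1/CV² = 1.42.
Then θ = mean/k = 86.8/1.42 = 61.2.

k ≈ 1.42, θ ≈ 61.2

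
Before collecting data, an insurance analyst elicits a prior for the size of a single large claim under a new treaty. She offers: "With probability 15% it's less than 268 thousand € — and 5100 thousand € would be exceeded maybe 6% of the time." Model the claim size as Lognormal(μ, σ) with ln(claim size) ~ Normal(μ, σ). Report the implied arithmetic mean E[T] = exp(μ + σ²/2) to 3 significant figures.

If T ~ Lognormal(μ,σ) then ln T ~ Normal(μ,σ), so the p-quantile of ln T is μ + z_p·σ.
ln(268) = 5.591 and ln(5100) = 8.537; z_{0.15} = -1.036, z_{0.94} = 1.555.
σ = (8.537 − 5.591)/(1.555 − (-1.036)) = 1.137.
μ = 5.591 − (-1.036)·1.137 = 6.769.
E[T] = exp(μ + σ²/2) = exp(6.769 + 0.6463) = 1660 thousand €.

E[T] ≈ 1660 thousand €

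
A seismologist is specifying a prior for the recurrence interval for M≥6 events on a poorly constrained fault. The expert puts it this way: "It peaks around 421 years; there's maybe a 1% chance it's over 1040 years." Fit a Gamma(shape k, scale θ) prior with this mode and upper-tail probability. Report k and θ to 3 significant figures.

k ≈ 6.75, θ ≈ 73.2

Gamma(k,θ) with k>1 has mode (k−1)θ, so θ = 421/(k−1).
Need P(X < 1040) = 0.99 with θ tied to k this way. Start at k = 2, θ = 421: P(X<1040) ≈ 0.707.
Too low — raise k to concentrate. Iterating converges to k ≈ 6.75.
Then θ = 421/(6.75−1) ≈ 73.2.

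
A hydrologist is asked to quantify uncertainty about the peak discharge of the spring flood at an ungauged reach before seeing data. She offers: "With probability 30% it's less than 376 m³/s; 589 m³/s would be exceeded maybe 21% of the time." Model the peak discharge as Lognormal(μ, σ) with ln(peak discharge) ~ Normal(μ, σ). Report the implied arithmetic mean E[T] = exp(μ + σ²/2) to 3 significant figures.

If T ~ Lognormal(μ,σ) then ln T ~ Normal(μ,σ), so the p-quantile of ln T is μ + z_p·σ.
ln(376) = 5.93 and ln(589) = 6.378; z_{0.3} = -0.5244, z_{0.79} = 0.8064.
σ = (6.378 − 5.93)/(0.8064 − (-0.5244)) = 0.337.
μ = 5.93 − (-0.5244)·0.337 = 6.106.
E[T] = exp(μ + σ²/2) = exp(6.106 + 0.0569) = 475 m³/s.

E[T] ≈ 475 m³/s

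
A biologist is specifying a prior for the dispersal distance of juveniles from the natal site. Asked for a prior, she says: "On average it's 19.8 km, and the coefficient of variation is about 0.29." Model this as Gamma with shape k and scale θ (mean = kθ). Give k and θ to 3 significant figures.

For Gamma(k, scale θ): mean = kθ, variance = kθ², so CV = 1/√k.
CV = 0.29, hence k = 1/CV² = 11.9.
Then θ = mean/k = 19.8/11.9 = 1.67.

k ≈ 11.9, θ ≈ 1.67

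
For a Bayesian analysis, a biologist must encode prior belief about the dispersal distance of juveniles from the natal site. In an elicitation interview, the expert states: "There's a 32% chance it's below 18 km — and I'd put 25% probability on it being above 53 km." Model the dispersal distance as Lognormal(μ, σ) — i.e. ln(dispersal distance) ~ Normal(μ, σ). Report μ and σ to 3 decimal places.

If T ~ Lognormal(μ,σ) then ln T ~ Normal(μ,σ), so the p-quantile of ln T is μ + z_p·σ.
ln(18) = 2.89 and ln(53) = 3.97; z_{0.32} = -0.4677, z_{0.75} = 0.6745.
σ = (3.97 − 2.89)/(0.6745 − (-0.4677)) = 0.945.
μ = 2.89 − (-0.4677)·0.945 = 3.333.

μ ≈ 3.333, σ ≈ 0.945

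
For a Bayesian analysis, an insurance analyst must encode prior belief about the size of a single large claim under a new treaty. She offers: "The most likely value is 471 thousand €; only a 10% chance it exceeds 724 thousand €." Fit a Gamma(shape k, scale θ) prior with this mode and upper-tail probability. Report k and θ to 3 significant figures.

k ≈ 11.1, θ ≈ 46.6

Gamma(k,θ) with k>1 has mode (k−1)θ, so θ = 471/(k−1).
Need P(X < 724) = 0.9 with θ tied to k this way. Start at k = 2, θ = 471: P(X<724) ≈ 0.455.
Too low — raise k to concentrate. Iterating converges to k ≈ 11.1.
Then θ = 471/(11.1−1) ≈ 46.6.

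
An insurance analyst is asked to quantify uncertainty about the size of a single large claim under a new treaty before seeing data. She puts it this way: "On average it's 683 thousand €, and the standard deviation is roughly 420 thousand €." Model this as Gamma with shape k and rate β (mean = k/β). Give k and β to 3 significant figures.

For Gamma(k, rate β): mean = k/β, variance = k/β², so CV = 1/√k.
CV = SD/mean = 420/683 = 0.6149, hence k = 1/CV² = 2.64.
Then β = k/mean = 2.64/683 = 0.00387.

k ≈ 2.64, β ≈ 0.00387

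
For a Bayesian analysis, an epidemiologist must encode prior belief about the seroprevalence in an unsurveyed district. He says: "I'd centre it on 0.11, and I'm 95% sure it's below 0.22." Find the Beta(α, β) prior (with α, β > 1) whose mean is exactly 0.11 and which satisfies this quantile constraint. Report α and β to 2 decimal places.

With mean 0.11 fixed, write α = 0.11s, β = 0.89s where s = α+β.
Need P(θ < 0.22) = 0.95 under Beta(0.11s, 0.89s). Normal approximation: (q−m)/√(m(1−m)/s) ≈ z_{0.95} = 1.64, so s ≈ 0.11·0.89·(1.64)²/(0.22−0.11)² = 21.9.
At s = 21.9: P(θ<0.22) ≈ 0.933. Adjusting to match 0.95 gives s ≈ 27.63.
So α = 0.11·27.63 ≈ 3.04, β = 0.89·27.63 ≈ 24.59.

α ≈ 3.04, β ≈ 24.59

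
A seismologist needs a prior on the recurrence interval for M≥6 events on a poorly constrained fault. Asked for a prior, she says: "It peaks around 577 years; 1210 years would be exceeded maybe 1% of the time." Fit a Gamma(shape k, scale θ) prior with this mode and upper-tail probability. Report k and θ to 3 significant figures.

Gamma(k,θ) with k>1 has mode (k−1)θ, so θ = 577/(k−1).
Need P(X < 1210) = 0.99 with θ tied to k this way. Start at k = 2, θ = 577: P(X<1210) ≈ 0.620.
Too low — raise k to concentrate. Iterating converges to k ≈ 9.88.
Then θ = 577/(9.88−1) ≈ 65.

k ≈ 9.88, θ ≈ 65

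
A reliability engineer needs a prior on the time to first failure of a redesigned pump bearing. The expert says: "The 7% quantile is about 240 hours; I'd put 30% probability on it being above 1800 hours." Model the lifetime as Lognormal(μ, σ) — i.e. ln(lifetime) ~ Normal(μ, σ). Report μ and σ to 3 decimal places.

μ ≈ 6.967, σ ≈ 1.007

If T ~ Lognormal(μ,σ) then ln T ~ Normal(μ,σ), so the p-quantile of ln T is μ + z_p·σ.
ln(240) = 5.481 and ln(1800) = 7.496; z_{0.07} = -1.476, z_{0.7} = 0.5244.
σ = (7.496 − 5.481)/(0.5244 − (-1.476)) = 1.007.
μ = 5.481 − (-1.476)·1.007 = 6.967.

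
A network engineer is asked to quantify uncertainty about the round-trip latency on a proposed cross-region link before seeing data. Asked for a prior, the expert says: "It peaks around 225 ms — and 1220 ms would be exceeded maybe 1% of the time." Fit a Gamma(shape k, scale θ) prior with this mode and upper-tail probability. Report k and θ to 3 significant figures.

Gamma(k,θ) with k>1 has mode (k−1)θ, so θ = 225/(k−1).
Need P(X < 1220) = 0.99 with θ tied to k this way. Start at k = 2, θ = 225: P(X<1220) ≈ 0.972.
Too low — raise k to concentrate. Iterating converges to k ≈ 2.34.
Then θ = 225/(2.34−1) ≈ 168.

k ≈ 2.34, θ ≈ 168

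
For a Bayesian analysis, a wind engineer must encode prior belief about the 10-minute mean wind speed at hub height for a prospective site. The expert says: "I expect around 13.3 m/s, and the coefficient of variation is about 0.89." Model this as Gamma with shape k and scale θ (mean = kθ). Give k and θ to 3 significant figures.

For Gamma(k, scale θ): mean = kθ, variance = kθ², so CV = 1/√k.
CV = 0.89, hence k = 1/CV² = 1.26.
Then θ = mean/k = 13.3/1.26 = 10.5.

k ≈ 1.26, θ ≈ 10.5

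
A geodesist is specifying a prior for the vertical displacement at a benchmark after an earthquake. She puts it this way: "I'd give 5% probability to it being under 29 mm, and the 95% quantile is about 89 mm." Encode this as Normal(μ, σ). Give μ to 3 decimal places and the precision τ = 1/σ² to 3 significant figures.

The p-quantile of Normal(μ,σ) is μ + z_p·σ, with z_{0.05} = -1.645 and z_{0.95} = 1.645.
Eliminate σ: μ = (z₂·x₁ − z₁·x₂)/(z₂ − z₁) = (1.645·29 − (-1.645)·89)/3.29 = 59.000.
Then σ = (x₂ − x₁)/(z₂ − z₁) = (89 − 29)/3.29 = 18.239.
Precision τ = 1/σ² = 1/18.24² = 0.00301.

μ = 59.000, τ = 0.00301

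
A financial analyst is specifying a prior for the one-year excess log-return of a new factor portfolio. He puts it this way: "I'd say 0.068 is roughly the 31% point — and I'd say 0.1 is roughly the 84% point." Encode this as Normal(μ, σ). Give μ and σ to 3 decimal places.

μ = 0.079, σ = 0.021

For Normal(μ,σ), the p-quantile is μ + z_p·σ. Here z_{0.31} = -0.4959, z_{0.84} = 0.9945.
So 0.068 = μ − 0.4959σ and 0.1 = μ + 0.9945σ.
Subtracting: σ = (0.1 − 0.068)/(0.9945 − (-0.4959)) = 0.021.
Then μ = 0.068 − (-0.4959)·0.021 = 0.079.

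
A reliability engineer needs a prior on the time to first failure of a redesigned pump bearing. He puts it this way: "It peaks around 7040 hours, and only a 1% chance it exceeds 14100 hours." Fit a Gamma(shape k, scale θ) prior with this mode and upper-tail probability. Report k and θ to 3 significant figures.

Gamma(k,θ) with k>1 has mode (k−1)θ, so θ = 7040/(k−1).
Need P(X < 14100) = 0.99 with θ tied to k this way. Start at k = 2, θ = 7040: P(X<14100) ≈ 0.595.
Too low — raise k to concentrate. Iterating converges to k ≈ 11.2.
Then θ = 7040/(11.2−1) ≈ 692.

k ≈ 11.2, θ ≈ 692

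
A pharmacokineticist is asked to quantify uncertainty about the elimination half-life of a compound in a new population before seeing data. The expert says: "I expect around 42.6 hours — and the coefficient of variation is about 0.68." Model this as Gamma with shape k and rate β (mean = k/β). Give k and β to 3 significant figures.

k ≈ 2.16, β ≈ 0.0508

For Gamma(k, rate β): mean = k/β, variance = k/β², so CV = 1/√k.
CV = 0.68, hence k = 1/CV² = 2.16.
Then β = k/mean = 2.16/42.6 = 0.0508.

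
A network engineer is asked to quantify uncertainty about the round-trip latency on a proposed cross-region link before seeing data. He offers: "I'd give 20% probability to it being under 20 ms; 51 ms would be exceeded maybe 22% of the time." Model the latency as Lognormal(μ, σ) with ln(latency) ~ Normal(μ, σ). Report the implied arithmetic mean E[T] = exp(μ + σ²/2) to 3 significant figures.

E[T] ≈ 38.6 ms

If T ~ Lognormal(μ,σ) then ln T ~ Normal(μ,σ), so the p-quantile of ln T is μ + z_p·σ.
ln(20) = 2.996 and ln(51) = 3.932; z_{0.2} = -0.8416, z_{0.78} = 0.7722.
σ = (3.932 − 2.996)/(0.7722 − (-0.8416)) = 0.580.
μ = 2.996 − (-0.8416)·0.580 = 3.484.
E[T] = exp(μ + σ²/2) = exp(3.484 + 0.1682) = 38.6 ms.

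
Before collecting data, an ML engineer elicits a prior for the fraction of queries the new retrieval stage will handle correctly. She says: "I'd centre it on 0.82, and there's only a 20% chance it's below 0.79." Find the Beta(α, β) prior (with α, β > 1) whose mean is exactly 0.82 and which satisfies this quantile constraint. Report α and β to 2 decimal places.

With mean 0.82 fixed, write α = 0.82s, β = 0.18s where s = α+β.
Need P(θ < 0.79) = 0.2 under Beta(0.82s, 0.18s). Normal approximation: (q−m)/√(m(1−m)/s) ≈ z_{0.2} = -0.842, so s ≈ 0.82·0.18·(-0.842)²/(0.79−0.82)² = 116.2.
At s = 116.2: P(θ<0.79) ≈ 0.195. Adjusting to match 0.2 gives s ≈ 111.17.
So α = 0.82·111.17 ≈ 91.16, β = 0.18·111.17 ≈ 20.01.

α ≈ 91.16, β ≈ 20.01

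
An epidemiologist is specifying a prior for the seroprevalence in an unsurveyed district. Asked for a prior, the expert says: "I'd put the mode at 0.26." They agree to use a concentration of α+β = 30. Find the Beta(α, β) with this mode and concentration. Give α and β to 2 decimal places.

For α,β > 1 the Beta mode is (α−1)/(α+β−2). With α+β = 30, the mode is (α−1)/28.
Set (α−1)/28 = 0.26 → α = 1 + 0.26·28 = 8.28.
β = 30 − α = 21.72.

α = 8.28, β = 21.72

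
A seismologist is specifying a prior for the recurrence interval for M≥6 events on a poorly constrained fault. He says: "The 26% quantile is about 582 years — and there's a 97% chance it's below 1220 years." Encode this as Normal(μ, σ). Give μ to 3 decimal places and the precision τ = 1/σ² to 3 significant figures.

The p-quantile of Normal(μ,σ) is μ + z_p·σ, with z_{0.26} = -0.6433 and z_{0.97} = 1.881.
Eliminate σ: μ = (z₂·x₁ − z₁·x₂)/(z₂ − z₁) = (1.881·582 − (-0.6433)·1220)/2.524 = 744.612.
Then σ = (x₂ − x₁)/(z₂ − z₁) = (1220 − 582)/2.524 = 252.759.
Precision τ = 1/σ² = 1/252.8² = 1.57e-05.

μ = 744.612, τ = 1.57e-05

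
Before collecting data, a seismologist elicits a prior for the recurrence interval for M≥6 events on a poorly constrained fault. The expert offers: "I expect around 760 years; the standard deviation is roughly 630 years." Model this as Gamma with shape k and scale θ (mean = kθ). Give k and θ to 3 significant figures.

For Gamma(k, scale θ): mean = kθ, variance = kθ², so CV = 1/√k.
CV = SD/mean = 630/760 = 0.8289, hence k = 1/CV² = 1.46.
Then θ = mean/k = 760/1.46 = 522.

k ≈ 1.46, θ ≈ 522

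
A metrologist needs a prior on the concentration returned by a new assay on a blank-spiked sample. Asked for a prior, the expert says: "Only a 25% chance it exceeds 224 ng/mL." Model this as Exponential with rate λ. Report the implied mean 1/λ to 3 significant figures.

P(T > 224.0) = e^(−λ·224.0) = 0.25, so λ = −ln(0.25)/224.0 = 0.00619.
Mean = 1/λ = 162 ng/mL.

mean ≈ 162 ng/mL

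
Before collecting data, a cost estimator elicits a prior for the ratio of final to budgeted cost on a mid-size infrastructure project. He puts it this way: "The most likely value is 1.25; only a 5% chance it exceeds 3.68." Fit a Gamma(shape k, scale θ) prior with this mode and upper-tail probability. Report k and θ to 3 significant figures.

k ≈ 3.28, θ ≈ 0.548

Gamma(k,θ) with k>1 has mode (k−1)θ, so θ = 1.25/(k−1).
Need P(X < 3.68) = 0.95 with θ tied to k this way. Start at k = 2, θ = 1.25: P(X<3.68) ≈ 0.792.
Too low — raise k to concentrate. Iterating converges to k ≈ 3.28.
Then θ = 1.25/(3.28−1) ≈ 0.548.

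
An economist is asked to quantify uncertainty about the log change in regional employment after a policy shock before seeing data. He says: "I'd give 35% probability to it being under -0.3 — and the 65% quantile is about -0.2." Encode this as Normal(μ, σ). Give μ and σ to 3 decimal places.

For Normal(μ,σ), the p-quantile is μ + z_p·σ. Here z_{0.35} = -0.3853, z_{0.65} = 0.3853.
So -0.3 = μ − 0.3853σ and -0.2 = μ + 0.3853σ.
Subtracting: σ = (-0.2 − -0.3)/(0.3853 − (-0.3853)) = 0.130.
Then μ = -0.3 − (-0.3853)·0.130 = -0.250.

μ = -0.250, σ = 0.130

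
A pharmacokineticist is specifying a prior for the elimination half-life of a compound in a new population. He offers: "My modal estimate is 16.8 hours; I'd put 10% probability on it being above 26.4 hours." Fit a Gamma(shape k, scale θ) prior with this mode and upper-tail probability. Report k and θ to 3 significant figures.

Gamma(k,θ) with k>1 has mode (k−1)θ, so θ = 16.8/(k−1).
Need P(X < 26.4) = 0.9 with θ tied to k this way. Start at k = 2, θ = 16.8: P(X<26.4) ≈ 0.466.
Too low — raise k to concentrate. Iterating converges to k ≈ 10.2.
Then θ = 16.8/(10.2−1) ≈ 1.83.

k ≈ 10.2, θ ≈ 1.83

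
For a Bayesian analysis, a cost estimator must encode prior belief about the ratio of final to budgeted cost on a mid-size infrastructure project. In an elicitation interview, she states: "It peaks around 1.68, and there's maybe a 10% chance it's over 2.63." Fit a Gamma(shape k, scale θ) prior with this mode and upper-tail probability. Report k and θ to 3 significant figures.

k ≈ 10.3, θ ≈ 0.18

Gamma(k,θ) with k>1 has mode (k−1)θ, so θ = 1.68/(k−1).
Need P(X < 2.63) = 0.9 with θ tied to k this way. Start at k = 2, θ = 1.68: P(X<2.63) ≈ 0.464.
Too low — raise k to concentrate. Iterating converges to k ≈ 10.3.
Then θ = 1.68/(10.3−1) ≈ 0.18.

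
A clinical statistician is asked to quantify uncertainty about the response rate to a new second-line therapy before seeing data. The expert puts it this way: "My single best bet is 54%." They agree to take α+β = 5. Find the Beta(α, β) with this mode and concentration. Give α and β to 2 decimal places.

For α,β > 1 the Beta mode is (α−1)/(α+β−2). With α+β = 5, the mode is (α−1)/3.
Set (α−1)/3 = 0.54 → α = 1 + 0.54·3 = 2.62.
β = 5 − α = 2.38.

α = 2.62, β = 2.38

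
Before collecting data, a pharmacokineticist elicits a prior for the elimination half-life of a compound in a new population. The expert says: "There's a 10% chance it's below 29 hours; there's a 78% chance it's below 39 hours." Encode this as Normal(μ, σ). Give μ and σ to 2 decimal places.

For Normal(μ,σ), the p-quantile is μ + z_p·σ. Here z_{0.1} = -1.282, z_{0.78} = 0.7722.
So 29 = μ − 1.282σ and 39 = μ + 0.7722σ.
Subtracting: σ = (39 − 29)/(0.7722 − (-1.282)) = 4.87.
Then μ = 29 − (-1.282)·4.87 = 35.24.

μ = 35.24, σ = 4.87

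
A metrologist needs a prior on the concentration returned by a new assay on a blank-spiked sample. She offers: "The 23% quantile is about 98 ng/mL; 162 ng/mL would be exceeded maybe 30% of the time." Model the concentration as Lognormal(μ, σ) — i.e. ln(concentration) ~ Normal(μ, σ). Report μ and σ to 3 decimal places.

μ ≈ 4.879, σ ≈ 0.398

If T ~ Lognormal(μ,σ) then ln T ~ Normal(μ,σ), so the p-quantile of ln T is μ + z_p·σ.
ln(98) = 4.585 and ln(162) = 5.088; z_{0.23} = -0.7388, z_{0.7} = 0.5244.
σ = (5.088 − 4.585)/(0.5244 − (-0.7388)) = 0.398.
μ = 4.585 − (-0.7388)·0.398 = 4.879.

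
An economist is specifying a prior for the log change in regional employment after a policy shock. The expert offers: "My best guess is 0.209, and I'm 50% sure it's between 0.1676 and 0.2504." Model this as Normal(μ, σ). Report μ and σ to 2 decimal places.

A symmetric 50% interval runs μ ± z·σ with z = 0.6745.
Half-width = 0.0414, so σ = 0.0414/0.6745 = 0.06.
μ is the stated best guess, 0.21.

μ = 0.21, σ = 0.06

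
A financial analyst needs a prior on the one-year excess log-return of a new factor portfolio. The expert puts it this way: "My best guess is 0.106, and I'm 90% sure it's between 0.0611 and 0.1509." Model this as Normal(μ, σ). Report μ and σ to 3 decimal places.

A symmetric 90% interval runs μ ± z·σ with z = 1.645.
Half-width = 0.0449, so σ = 0.0449/1.645 = 0.027.
μ is the stated best guess, 0.106.

μ = 0.106, σ = 0.027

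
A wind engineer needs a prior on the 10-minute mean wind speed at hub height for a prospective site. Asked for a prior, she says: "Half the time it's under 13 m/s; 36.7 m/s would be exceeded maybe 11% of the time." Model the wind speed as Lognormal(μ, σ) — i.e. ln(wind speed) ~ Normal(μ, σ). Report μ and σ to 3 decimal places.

μ ≈ 2.565, σ ≈ 0.846

If T ~ Lognormal(μ,σ) then ln T ~ Normal(μ,σ), so the p-quantile of ln T is μ + z_p·σ.
ln(13) = 2.565 and ln(36.7) = 3.603; z_{0.5} = 0, z_{0.89} = 1.227.
σ = (3.603 − 2.565)/(1.227 − (0)) = 0.846.
μ = 2.565 − (0)·0.846 = 2.565.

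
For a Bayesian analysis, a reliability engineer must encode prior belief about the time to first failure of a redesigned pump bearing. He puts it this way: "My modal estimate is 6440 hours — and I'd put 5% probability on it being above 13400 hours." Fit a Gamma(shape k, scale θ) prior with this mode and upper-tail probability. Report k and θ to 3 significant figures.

Gamma(k,θ) with k>1 has mode (k−1)θ, so θ = 6440/(k−1).
Need P(X < 13400) = 0.95 with θ tied to k this way. Start at k = 2, θ = 6440: P(X<13400) ≈ 0.615.
Too low — raise k to concentrate. Iterating converges to k ≈ 6.15.
Then θ = 6440/(6.15−1) ≈ 1250.

k ≈ 6.15, θ ≈ 1250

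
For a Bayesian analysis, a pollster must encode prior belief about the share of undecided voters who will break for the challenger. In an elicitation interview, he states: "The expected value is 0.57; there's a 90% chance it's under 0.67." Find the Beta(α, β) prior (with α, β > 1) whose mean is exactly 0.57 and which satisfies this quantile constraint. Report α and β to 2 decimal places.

α ≈ 22.38, β ≈ 16.89

With mean 0.57 fixed, write α = 0.57s, β = 0.43s where s = α+β.
Need P(θ < 0.67) = 0.9 under Beta(0.57s, 0.43s). Normal approximation: (q−m)/√(m(1−m)/s) ≈ z_{0.9} = 1.28, so s ≈ 0.57·0.43·(1.28)²/(0.67−0.57)² = 40.3.
At s = 40.3: P(θ<0.67) ≈ 0.903. Adjusting to match 0.9 gives s ≈ 39.27.
So α = 0.57·39.27 ≈ 22.38, β = 0.43·39.27 ≈ 16.89.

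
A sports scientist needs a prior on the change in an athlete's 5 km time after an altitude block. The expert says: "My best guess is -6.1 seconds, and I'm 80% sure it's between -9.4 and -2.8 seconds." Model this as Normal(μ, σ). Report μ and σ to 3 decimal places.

μ = -6.100, σ = 2.575

A symmetric 80% interval runs μ ± z·σ with z = 1.282.
Half-width = 3.3, so σ = 3.3/1.282 = 2.575.
μ is the stated best guess, -6.100.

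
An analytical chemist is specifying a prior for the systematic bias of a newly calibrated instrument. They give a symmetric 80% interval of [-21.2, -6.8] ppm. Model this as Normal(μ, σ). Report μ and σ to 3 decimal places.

A symmetric 80% interval runs μ ± z·σ with z = 1.282.
Half-width = 7.2, so σ = 7.2/1.282 = 5.618.
μ is the interval midpoint, -14.000.

μ = -14.000, σ = 5.618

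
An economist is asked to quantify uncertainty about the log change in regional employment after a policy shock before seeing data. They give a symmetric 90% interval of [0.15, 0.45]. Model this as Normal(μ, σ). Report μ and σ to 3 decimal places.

A symmetric 90% interval runs μ ± z·σ with z = 1.645.
Half-width = 0.15, so σ = 0.15/1.645 = 0.091.
μ is the interval midpoint, 0.300.

μ = 0.300, σ = 0.091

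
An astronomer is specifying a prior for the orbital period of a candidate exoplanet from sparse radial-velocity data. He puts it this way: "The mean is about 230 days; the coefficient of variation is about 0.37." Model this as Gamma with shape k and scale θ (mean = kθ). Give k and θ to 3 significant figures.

For Gamma(k, scale θ): mean = kθ, variance = kθ², so CV = 1/√k.
CV = 0.37, hence k = 1/CV² = 7.3.
Then θ = mean/k = 230/7.3 = 31.5.

k ≈ 7.3, θ ≈ 31.5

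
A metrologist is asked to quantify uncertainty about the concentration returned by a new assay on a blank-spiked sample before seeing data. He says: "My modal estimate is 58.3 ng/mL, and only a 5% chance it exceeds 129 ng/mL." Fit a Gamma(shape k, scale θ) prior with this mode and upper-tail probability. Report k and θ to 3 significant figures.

k ≈ 5.36, θ ≈ 13.4

Gamma(k,θ) with k>1 has mode (k−1)θ, so θ = 58.3/(k−1).
Need P(X < 129) = 0.95 with θ tied to k this way. Start at k = 2, θ = 58.3: P(X<129) ≈ 0.649.
Too low — raise k to concentrate. Iterating converges to k ≈ 5.36.
Then θ = 58.3/(5.36−1) ≈ 13.4.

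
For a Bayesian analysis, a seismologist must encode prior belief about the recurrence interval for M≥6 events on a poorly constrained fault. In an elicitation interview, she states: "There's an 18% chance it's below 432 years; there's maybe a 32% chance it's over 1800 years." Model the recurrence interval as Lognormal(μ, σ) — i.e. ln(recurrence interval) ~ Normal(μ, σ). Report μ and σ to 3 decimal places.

If T ~ Lognormal(μ,σ) then ln T ~ Normal(μ,σ), so the p-quantile of ln T is μ + z_p·σ.
ln(432) = 6.068 and ln(1800) = 7.496; z_{0.18} = -0.9154, z_{0.68} = 0.4677.
σ = (7.496 − 6.068)/(0.4677 − (-0.9154)) = 1.032.
μ = 6.068 − (-0.9154)·1.032 = 7.013.

μ ≈ 7.013, σ ≈ 1.032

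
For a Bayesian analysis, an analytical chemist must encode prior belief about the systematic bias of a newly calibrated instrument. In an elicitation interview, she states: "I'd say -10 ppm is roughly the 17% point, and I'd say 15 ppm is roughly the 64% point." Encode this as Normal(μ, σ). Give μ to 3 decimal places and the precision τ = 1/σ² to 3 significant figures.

For Normal(μ,σ), the p-quantile is μ + z_p·σ. Here z_{0.17} = -0.9542, z_{0.64} = 0.3585.
So -10 = μ − 0.9542σ and 15 = μ + 0.3585σ.
Subtracting: σ = (15 − -10)/(0.3585 − (-0.9542)) = 19.046.
Then μ = -10 − (-0.9542)·19.046 = 8.173.
Precision τ = 1/σ² = 1/19.05² = 0.00276.

μ = 8.173, τ = 0.00276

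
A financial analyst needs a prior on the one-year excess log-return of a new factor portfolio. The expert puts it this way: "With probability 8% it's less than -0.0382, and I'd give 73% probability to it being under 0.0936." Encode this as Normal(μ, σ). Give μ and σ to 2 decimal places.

For Normal(μ,σ), the p-quantile is μ + z_p·σ. Here z_{0.08} = -1.405, z_{0.73} = 0.6128.
So -0.0382 = μ − 1.405σ and 0.0936 = μ + 0.6128σ.
Subtracting: σ = (0.0936 − -0.0382)/(0.6128 − (-1.405)) = 0.07.
Then μ = -0.0382 − (-1.405)·0.07 = 0.05.

μ = 0.05, σ = 0.07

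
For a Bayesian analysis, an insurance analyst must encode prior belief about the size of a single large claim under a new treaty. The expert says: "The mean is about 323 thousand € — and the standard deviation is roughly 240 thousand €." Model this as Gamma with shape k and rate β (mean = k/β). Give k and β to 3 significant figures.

For Gamma(k, rate β): mean = k/β, variance = k/β², so CV = 1/√k.
CV = SD/mean = 240/323 = 0.743, hence k = 1/CV² = 1.81.
Then β = k/mean = 1.81/323 = 0.00561.

k ≈ 1.81, β ≈ 0.00561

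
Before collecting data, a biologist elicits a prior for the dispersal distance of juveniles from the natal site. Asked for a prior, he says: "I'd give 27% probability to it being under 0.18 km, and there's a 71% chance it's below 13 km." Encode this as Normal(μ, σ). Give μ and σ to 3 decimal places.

μ = 6.917, σ = 10.993

The p-quantile of Normal(μ,σ) is μ + z_p·σ, with z_{0.27} = -0.6128 and z_{0.71} = 0.5534.
Eliminate σ: μ = (z₂·x₁ − z₁·x₂)/(z₂ − z₁) = (0.5534·0.18 − (-0.6128)·13)/1.166 = 6.917.
Then σ = (x₂ − x₁)/(z₂ − z₁) = (13 − 0.18)/1.166 = 10.993.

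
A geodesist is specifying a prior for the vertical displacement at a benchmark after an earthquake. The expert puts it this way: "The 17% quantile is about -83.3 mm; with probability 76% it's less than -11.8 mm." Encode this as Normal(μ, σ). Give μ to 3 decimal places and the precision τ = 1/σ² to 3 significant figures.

For Normal(μ,σ), the p-quantile is μ + z_p·σ. Here z_{0.17} = -0.9542, z_{0.76} = 0.7063.
So -83.3 = μ − 0.9542σ and -11.8 = μ + 0.7063σ.
Subtracting: σ = (-11.8 − -83.3)/(0.7063 − (-0.9542)) = 43.060.
Then μ = -83.3 − (-0.9542)·43.060 = -42.213.
Precision τ = 1/σ² = 1/43.06² = 0.000539.

μ = -42.213, τ = 0.000539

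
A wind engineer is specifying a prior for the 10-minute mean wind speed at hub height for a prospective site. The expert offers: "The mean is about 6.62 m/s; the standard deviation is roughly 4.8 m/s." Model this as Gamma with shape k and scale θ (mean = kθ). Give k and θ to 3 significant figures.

k ≈ 1.9, θ ≈ 3.48

For Gamma(k, scale θ): mean = kθ, variance = kθ², so CV = 1/√k.
CV = SD/mean = 4.8/6.62 = 0.7251, hence k = 1/CV² = 1.9.
Then θ = mean/k = 6.62/1.9 = 3.48.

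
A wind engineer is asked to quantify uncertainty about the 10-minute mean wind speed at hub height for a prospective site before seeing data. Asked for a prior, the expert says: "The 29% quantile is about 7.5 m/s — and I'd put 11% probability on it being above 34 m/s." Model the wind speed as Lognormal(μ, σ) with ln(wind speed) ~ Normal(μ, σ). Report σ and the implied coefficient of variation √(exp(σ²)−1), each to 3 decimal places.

σ ≈ 0.849, CV ≈ 1.028

If T ~ Lognormal(μ,σ) then ln T ~ Normal(μ,σ), so the p-quantile of ln T is μ + z_p·σ.
ln(7.5) = 2.015 and ln(34) = 3.526; z_{0.29} = -0.5534, z_{0.89} = 1.227.
σ = (3.526 − 2.015)/(1.227 − (-0.5534)) = 0.849.
μ = 2.015 − (-0.5534)·0.849 = 2.485.
CV = √(exp(σ²)−1) = √(exp(0.7211)−1) = 1.028.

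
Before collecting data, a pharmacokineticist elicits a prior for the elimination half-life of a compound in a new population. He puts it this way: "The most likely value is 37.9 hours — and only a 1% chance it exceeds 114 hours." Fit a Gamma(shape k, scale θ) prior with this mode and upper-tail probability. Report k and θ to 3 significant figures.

k ≈ 4.71, θ ≈ 10.2

Gamma(k,θ) with k>1 has mode (k−1)θ, so θ = 37.9/(k−1).
Need P(X < 114) = 0.99 with θ tied to k this way. Start at k = 2, θ = 37.9: P(X<114) ≈ 0.802.
Too low — raise k to concentrate. Iterating converges to k ≈ 4.71.
Then θ = 37.9/(4.71−1) ≈ 10.2.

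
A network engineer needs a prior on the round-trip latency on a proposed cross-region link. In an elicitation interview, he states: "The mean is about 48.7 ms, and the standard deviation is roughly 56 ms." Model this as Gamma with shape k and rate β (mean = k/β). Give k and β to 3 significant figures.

For Gamma(k, rate β): mean = k/β, variance = k/β², so CV = 1/√k.
CV = SD/mean = 56/48.7 = 1.15, hence k = 1/CV² = 0.756.
Then β = k/mean = 0.756/48.7 = 0.0155.

k ≈ 0.756, β ≈ 0.0155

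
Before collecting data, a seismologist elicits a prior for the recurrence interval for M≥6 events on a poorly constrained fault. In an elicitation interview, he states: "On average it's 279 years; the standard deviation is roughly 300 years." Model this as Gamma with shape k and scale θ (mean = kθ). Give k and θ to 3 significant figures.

k ≈ 0.865, θ ≈ 323

For Gamma(k, scale θ): mean = kθ, variance = kθ², so CV = 1/√k.
CV = SD/mean = 300/279 = 1.075, hence k = 1/CV² = 0.865.
Then θ = mean/k = 279/0.865 = 323.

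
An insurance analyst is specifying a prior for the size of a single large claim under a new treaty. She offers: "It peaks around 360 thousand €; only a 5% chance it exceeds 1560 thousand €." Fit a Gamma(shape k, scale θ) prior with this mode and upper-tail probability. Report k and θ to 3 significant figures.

k ≈ 2.15, θ ≈ 313

Gamma(k,θ) with k>1 has mode (k−1)θ, so θ = 360/(k−1).
Need P(X < 1560) = 0.95 with θ tied to k this way. Start at k = 2, θ = 360: P(X<1560) ≈ 0.930.
Too low — raise k to concentrate. Iterating converges to k ≈ 2.15.
Then θ = 360/(2.15−1) ≈ 313.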